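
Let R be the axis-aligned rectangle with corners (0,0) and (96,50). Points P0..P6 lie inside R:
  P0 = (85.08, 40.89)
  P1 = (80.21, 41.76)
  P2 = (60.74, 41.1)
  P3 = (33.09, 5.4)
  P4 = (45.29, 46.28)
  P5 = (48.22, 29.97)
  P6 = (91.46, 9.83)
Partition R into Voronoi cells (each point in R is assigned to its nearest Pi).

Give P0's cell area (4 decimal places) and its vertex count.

1. box [0,96]×[0,50]: [(0, 0) (96, 0) (96, 50) (0, 50)]
2. ⊥bis P0·P1 via (82.645,41.325): [(75.2625, 0) (96, 0) (96, 50) (84.1947, 50)]  |A|=813.5688
3. ⊥bis P0·P2 via (72.91,40.995): [(75.2625, 0) (96, 0) (96, 50) (84.1947, 50)]  |A|=813.5688
4. ⊥bis P0·P3 via (59.085,23.145): [(75.2625, 0) (96, 0) (96, 50) (84.1947, 50)]  |A|=813.5688
5. ⊥bis P0·P4 via (65.185,43.585): [(75.2625, 0) (96, 0) (96, 50) (84.1947, 50)]  |A|=813.5688
6. ⊥bis P0·P5 via (66.65,35.43): [(75.9712, 3.9668) (77.1464, 0) (96, 0) (96, 50) (84.1947, 50)]  |A|=809.8323
7. ⊥bis P0·P6 via (88.27,25.36): [(79.47, 23.5524) (96, 26.9478) (96, 50) (84.1947, 50)]  |A|=346.6364
8. canonical 4-gon: [(79.47, 23.5524) (96, 26.9478) (96, 50) (84.1947, 50)]
9. shoelace: 346.6364

Area of P0's cell: 346.6364 (4 vertices)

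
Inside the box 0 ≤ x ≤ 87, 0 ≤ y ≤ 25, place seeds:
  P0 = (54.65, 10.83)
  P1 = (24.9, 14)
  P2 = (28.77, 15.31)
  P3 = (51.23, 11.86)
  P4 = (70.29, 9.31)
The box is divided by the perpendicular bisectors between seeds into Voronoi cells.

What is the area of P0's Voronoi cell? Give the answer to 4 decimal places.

1. box [0,87]×[0,25]: [(0, 0) (87, 0) (87, 25) (0, 25)]
2. ⊥bis P0·P1 via (39.775,12.415): [(38.4521, 0) (87, 0) (87, 25) (41.116, 25)]  |A|=1180.3986
3. ⊥bis P0·P2 via (41.71,13.07): [(39.4475, 0) (87, 0) (87, 25) (43.7752, 25)]  |A|=1134.7168
4. ⊥bis P0·P3 via (52.94,11.345): [(49.5232, 0) (87, 0) (87, 25) (57.0525, 25)]  |A|=842.8037
5. ⊥bis P0·P4 via (62.47,10.07): [(49.5232, 0) (61.4913, 0) (63.921, 25) (57.0525, 25)]  |A|=235.4578
6. canonical 4-gon: [(49.5232, 0) (61.4913, 0) (63.921, 25) (57.0525, 25)]
7. shoelace: 235.4578

Area of P0's cell: 235.4578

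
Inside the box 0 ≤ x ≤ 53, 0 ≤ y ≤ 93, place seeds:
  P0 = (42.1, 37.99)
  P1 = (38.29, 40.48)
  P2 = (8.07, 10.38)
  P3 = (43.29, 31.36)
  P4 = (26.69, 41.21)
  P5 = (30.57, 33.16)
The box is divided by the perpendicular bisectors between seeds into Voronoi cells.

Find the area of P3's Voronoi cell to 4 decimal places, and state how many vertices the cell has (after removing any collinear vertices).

Area of P3's cell: 614.8700 (5 vertices)

1. box [0,53]×[0,93]: [(0, 0) (53, 0) (53, 93) (0, 93)]
2. ⊥bis P3·P0 via (42.695,34.675): [(0, 27.0118) (0, 0) (53, 0) (53, 36.5246)]  |A|=1683.7149
3. ⊥bis P3·P1 via (40.79,35.92): [(36.4866, 33.5607) (0, 13.5571) (0, 0) (53, 0) (53, 36.5246)]  |A|=1438.2563
4. ⊥bis P3·P2 via (25.68,20.87): [(36.4866, 33.5607) (22.6418, 25.9703) (38.1119, 0) (53, 0) (53, 36.5246)]  |A|=789.8883
5. ⊥bis P3·P4 via (34.99,36.285): [(36.4866, 33.5607) (31.8724, 31.031) (25.7617, 20.7328) (38.1119, 0) (53, 0) (53, 36.5246)]  |A|=757.8211
6. ⊥bis P3·P5 via (36.93,32.26): [(37.1304, 33.6762) (33.4681, 7.7958) (38.1119, 0) (53, 0) (53, 36.5246)]  |A|=614.87
7. canonical 5-gon: [(37.1304, 33.6762) (33.4681, 7.7958) (38.1119, 0) (53, 0) (53, 36.5246)]
8. shoelace: 614.87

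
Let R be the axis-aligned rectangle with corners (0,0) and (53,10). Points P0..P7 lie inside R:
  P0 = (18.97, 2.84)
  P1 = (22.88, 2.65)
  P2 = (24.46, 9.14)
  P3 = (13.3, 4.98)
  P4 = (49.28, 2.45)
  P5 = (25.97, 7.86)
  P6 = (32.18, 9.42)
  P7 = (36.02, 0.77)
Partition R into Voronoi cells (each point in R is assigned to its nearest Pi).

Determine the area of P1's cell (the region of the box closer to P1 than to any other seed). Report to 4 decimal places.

Area of P1's cell: 39.7460

1. box [0,53]×[0,10]: [(0, 0) (53, 0) (53, 10) (0, 10)]
2. ⊥bis P1·P0 via (20.925,2.745): [(20.7916, 0) (53, 0) (53, 10) (21.2775, 10)]  |A|=319.6542
3. ⊥bis P1·P2 via (23.67,5.895): [(21.1084, 6.5186) (20.7916, 0) (47.8843, 0)]  |A|=88.3035
4. ⊥bis P1·P3 via (18.09,3.815): [(21.1084, 6.5186) (20.7916, 0) (47.8843, 0)]  |A|=88.3035
5. ⊥bis P1·P4 via (36.08,2.55): [(36.0824, 2.8732) (21.1084, 6.5186) (20.7916, 0) (36.0607, 0)]  |A|=71.3179
6. ⊥bis P1·P5 via (24.425,5.255): [(23.1202, 6.0288) (21.1084, 6.5186) (20.7916, 0) (33.2854, 0)]  |A|=44.2963
7. ⊥bis P1·P6 via (27.53,6.035): [(30.8883, 1.4217) (23.1202, 6.0288) (21.1084, 6.5186) (20.7916, 0) (31.9232, 0)]  |A|=43.3281
8. ⊥bis P1·P7 via (29.45,1.71): [(29.5245, 2.2305) (23.1202, 6.0288) (21.1084, 6.5186) (20.7916, 0) (29.2053, 0)]  |A|=39.746
9. canonical 5-gon: [(29.5245, 2.2305) (23.1202, 6.0288) (21.1084, 6.5186) (20.7916, 0) (29.2053, 0)]
10. shoelace: 39.746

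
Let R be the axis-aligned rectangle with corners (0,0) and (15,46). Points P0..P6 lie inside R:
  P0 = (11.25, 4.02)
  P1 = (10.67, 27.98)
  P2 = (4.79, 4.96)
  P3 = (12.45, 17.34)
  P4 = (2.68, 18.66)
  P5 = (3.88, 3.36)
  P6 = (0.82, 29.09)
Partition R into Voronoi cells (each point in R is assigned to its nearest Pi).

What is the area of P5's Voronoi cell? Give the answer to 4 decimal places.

Area of P5's cell: 34.3691

1. box [0,15]×[0,46]: [(0, 0) (15, 0) (15, 46) (0, 46)]
2. ⊥bis P5·P0 via (7.565,3.69): [(0, 0) (7.8954, 0) (3.776, 46) (0, 46)]  |A|=268.4443
3. ⊥bis P5·P1 via (7.275,15.67): [(0, 17.6764) (0, 0) (7.8954, 0) (6.4723, 15.8914)]  |A|=119.9385
4. ⊥bis P5·P2 via (4.335,4.16): [(0, 6.6255) (0, 0) (7.8954, 0) (7.694, 2.2496)]  |A|=34.3691
5. ⊥bis P5·P3 via (8.165,10.35): [(0, 6.6255) (0, 0) (7.8954, 0) (7.694, 2.2496)]  |A|=34.3691
6. ⊥bis P5·P4 via (3.28,11.01): [(0, 6.6255) (0, 0) (7.8954, 0) (7.694, 2.2496)]  |A|=34.3691
7. ⊥bis P5·P6 via (2.35,16.225): [(0, 6.6255) (0, 0) (7.8954, 0) (7.694, 2.2496)]  |A|=34.3691
8. canonical 4-gon: [(0, 6.6255) (0, 0) (7.8954, 0) (7.694, 2.2496)]
9. shoelace: 34.3691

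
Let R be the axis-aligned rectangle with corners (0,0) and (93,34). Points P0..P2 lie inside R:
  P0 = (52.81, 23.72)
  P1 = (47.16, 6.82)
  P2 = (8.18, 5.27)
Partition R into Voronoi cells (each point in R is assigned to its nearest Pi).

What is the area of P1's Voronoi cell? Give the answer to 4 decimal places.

Area of P1's cell: 776.4170

1. box [0,93]×[0,34]: [(0, 0) (93, 0) (93, 34) (0, 34)]
2. ⊥bis P1·P0 via (49.985,15.27): [(0, 31.981) (0, 0) (93, 0) (93, 0.8892)]  |A|=1528.4646
3. ⊥bis P1·P2 via (27.67,6.045): [(26.9976, 22.9551) (27.9104, 0) (93, 0) (93, 0.8892)]  |A|=776.417
4. canonical 4-gon: [(26.9976, 22.9551) (27.9104, 0) (93, 0) (93, 0.8892)]
5. shoelace: 776.417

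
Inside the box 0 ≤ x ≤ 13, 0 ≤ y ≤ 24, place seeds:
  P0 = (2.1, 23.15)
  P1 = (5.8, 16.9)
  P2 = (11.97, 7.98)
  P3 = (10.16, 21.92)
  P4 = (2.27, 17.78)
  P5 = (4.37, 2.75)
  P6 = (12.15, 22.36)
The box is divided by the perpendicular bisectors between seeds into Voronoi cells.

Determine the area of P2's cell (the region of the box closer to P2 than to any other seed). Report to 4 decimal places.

Area of P2's cell: 65.9438

1. box [0,13]×[0,24]: [(0, 0) (13, 0) (13, 24) (0, 24)]
2. ⊥bis P2·P0 via (7.035,15.565): [(0, 10.9878) (0, 0) (13, 0) (13, 19.446)]  |A|=197.8199
3. ⊥bis P2·P1 via (8.885,12.44): [(0, 6.2942) (0, 0) (13, 0) (13, 15.2864)]  |A|=140.2737
4. ⊥bis P2·P3 via (11.065,14.95): [(12.8485, 15.1816) (0, 6.2942) (0, 0) (13, 0) (13, 15.2012)]  |A|=140.2673
5. ⊥bis P2·P4 via (7.12,12.88): [(12.8485, 15.1816) (1.5484, 7.3652) (0, 5.8327) (0, 0) (13, 0) (13, 15.2012)]  |A|=139.9099
6. ⊥bis P2·P5 via (8.17,5.365): [(12.8485, 15.1816) (5.102, 9.8233) (11.862, 0) (13, 0) (13, 15.2012)]  |A|=65.949
7. ⊥bis P2·P6 via (12.06,15.17): [(12.8181, 15.1605) (5.102, 9.8233) (11.862, 0) (13, 0) (13, 15.1582)]  |A|=65.9438
8. canonical 5-gon: [(12.8181, 15.1605) (5.102, 9.8233) (11.862, 0) (13, 0) (13, 15.1582)]
9. shoelace: 65.9438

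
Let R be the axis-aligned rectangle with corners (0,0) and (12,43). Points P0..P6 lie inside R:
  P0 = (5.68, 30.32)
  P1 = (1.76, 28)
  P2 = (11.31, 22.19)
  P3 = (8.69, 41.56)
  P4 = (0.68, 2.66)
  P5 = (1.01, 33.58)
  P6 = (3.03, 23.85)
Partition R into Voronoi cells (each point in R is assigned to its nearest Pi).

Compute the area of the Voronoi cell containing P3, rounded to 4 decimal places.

Area of P3's cell: 67.1430

1. box [0,12]×[0,43]: [(0, 0) (12, 0) (12, 43) (0, 43)]
2. ⊥bis P3·P0 via (7.185,35.94): [(0, 37.8641) (12, 34.6506) (12, 43) (0, 43)]  |A|=80.912
3. ⊥bis P3·P1 via (5.225,34.78): [(0, 37.8641) (12, 34.6506) (12, 43) (0, 43)]  |A|=80.912
4. ⊥bis P3·P2 via (10,31.875): [(0, 37.8641) (12, 34.6506) (12, 43) (0, 43)]  |A|=80.912
5. ⊥bis P3·P4 via (4.685,22.11): [(0, 37.8641) (12, 34.6506) (12, 43) (0, 43)]  |A|=80.912
6. ⊥bis P3·P5 via (4.85,37.57): [(0, 42.2377) (6.2964, 36.178) (12, 34.6506) (12, 43) (0, 43)]  |A|=67.143
7. ⊥bis P3·P6 via (5.86,32.705): [(0, 42.2377) (6.2964, 36.178) (12, 34.6506) (12, 43) (0, 43)]  |A|=67.143
8. canonical 5-gon: [(0, 42.2377) (6.2964, 36.178) (12, 34.6506) (12, 43) (0, 43)]
9. shoelace: 67.143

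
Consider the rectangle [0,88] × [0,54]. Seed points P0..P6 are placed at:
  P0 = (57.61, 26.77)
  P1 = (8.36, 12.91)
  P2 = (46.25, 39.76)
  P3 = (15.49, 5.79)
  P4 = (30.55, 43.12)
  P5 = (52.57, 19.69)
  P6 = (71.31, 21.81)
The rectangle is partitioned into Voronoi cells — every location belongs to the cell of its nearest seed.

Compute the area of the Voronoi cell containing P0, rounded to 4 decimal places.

1. box [0,88]×[0,54]: [(0, 0) (88, 0) (88, 54) (0, 54)]
2. ⊥bis P0·P1 via (32.985,19.84): [(38.5684, 0) (88, 0) (88, 54) (23.3716, 54)]  |A|=3079.6187
3. ⊥bis P0·P2 via (51.93,33.265): [(33.6948, 17.3179) (38.5684, 0) (88, 0) (88, 54) (75.6402, 54)]  |A|=2120.96
4. ⊥bis P0·P3 via (36.55,16.28): [(35.3235, 18.7423) (44.6591, 0) (88, 0) (88, 54) (75.6402, 54)]  |A|=2046.309
5. ⊥bis P0·P4 via (44.08,34.945): [(35.3235, 18.7423) (44.6591, 0) (88, 0) (88, 54) (75.6402, 54)]  |A|=2046.309
6. ⊥bis P0·P5 via (55.09,23.23): [(47.0223, 28.9731) (87.7226, 0) (88, 0) (88, 54) (75.6402, 54)]  |A|=1265.0803
7. ⊥bis P0·P6 via (64.46,24.29): [(75.0199, 53.4576) (47.0223, 28.9731) (62.2348, 18.1439)]  |A|=337.8325
8. canonical 3-gon: [(75.0199, 53.4576) (47.0223, 28.9731) (62.2348, 18.1439)]
9. shoelace: 337.8325

Area of P0's cell: 337.8325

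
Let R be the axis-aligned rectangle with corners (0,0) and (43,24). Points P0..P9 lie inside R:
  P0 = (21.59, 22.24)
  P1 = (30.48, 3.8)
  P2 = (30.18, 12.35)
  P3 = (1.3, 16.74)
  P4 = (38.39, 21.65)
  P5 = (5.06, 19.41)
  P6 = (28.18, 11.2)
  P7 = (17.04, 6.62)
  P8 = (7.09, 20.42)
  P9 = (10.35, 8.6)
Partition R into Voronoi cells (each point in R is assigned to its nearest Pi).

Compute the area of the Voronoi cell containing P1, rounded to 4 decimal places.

1. box [0,43]×[0,24]: [(0, 0) (43, 0) (43, 24) (0, 24)]
2. ⊥bis P1·P0 via (26.035,13.02): [(0, 0.4684) (0, 0) (43, 0) (43, 21.1989)]  |A|=465.8473
3. ⊥bis P1·P2 via (30.33,8.075): [(14.6356, 7.5243) (0, 0.4684) (0, 0) (43, 0) (43, 8.5196)]  |A|=286.0267
4. ⊥bis P1·P3 via (15.89,10.27): [(14.673, 7.5256) (11.3357, 0) (43, 0) (43, 8.5196)]  |A|=239.8137
5. ⊥bis P1·P4 via (34.435,12.725): [(14.673, 7.5256) (11.3357, 0) (43, 0) (43, 8.5196)]  |A|=239.8137
6. ⊥bis P1·P5 via (17.77,11.605): [(15.278, 7.5469) (13.1346, 4.0565) (11.3357, 0) (43, 0) (43, 8.5196)]  |A|=238.7806
7. ⊥bis P1·P6 via (29.33,7.5): [(31.2882, 8.1086) (12.3167, 2.2121) (11.3357, 0) (43, 0) (43, 8.5196)]  |A|=196.3577
8. ⊥bis P1·P7 via (23.76,5.21): [(31.2882, 8.1086) (23.8854, 5.8078) (22.6668, 0) (43, 0) (43, 8.5196)]  |A|=152.4216
9. ⊥bis P1·P8 via (18.785,12.11): [(31.2882, 8.1086) (23.8854, 5.8078) (22.6668, 0) (43, 0) (43, 8.5196)]  |A|=152.4216
10. ⊥bis P1·P9 via (20.415,6.2): [(31.2882, 8.1086) (23.8854, 5.8078) (22.6668, 0) (43, 0) (43, 8.5196)]  |A|=152.4216
11. canonical 5-gon: [(31.2882, 8.1086) (23.8854, 5.8078) (22.6668, 0) (43, 0) (43, 8.5196)]
12. shoelace: 152.4216

Area of P1's cell: 152.4216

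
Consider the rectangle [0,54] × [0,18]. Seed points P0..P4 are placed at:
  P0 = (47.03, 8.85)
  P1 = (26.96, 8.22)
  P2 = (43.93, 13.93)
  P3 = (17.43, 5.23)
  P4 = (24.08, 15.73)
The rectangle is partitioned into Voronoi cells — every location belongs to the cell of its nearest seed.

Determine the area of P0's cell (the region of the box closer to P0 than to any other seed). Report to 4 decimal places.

Area of P0's cell: 192.8083

1. box [0,54]×[0,18]: [(0, 0) (54, 0) (54, 18) (0, 18)]
2. ⊥bis P0·P1 via (36.995,8.535): [(37.2629, 0) (54, 0) (54, 18) (36.6979, 18)]  |A|=306.3527
3. ⊥bis P0·P2 via (45.48,11.39): [(37.0665, 6.2558) (37.2629, 0) (54, 0) (54, 16.5892)]  |A|=192.8083
4. ⊥bis P0·P3 via (32.23,7.04): [(37.0665, 6.2558) (37.2629, 0) (54, 0) (54, 16.5892)]  |A|=192.8083
5. ⊥bis P0·P4 via (35.555,12.29): [(37.0665, 6.2558) (37.2629, 0) (54, 0) (54, 16.5892)]  |A|=192.8083
6. canonical 4-gon: [(37.0665, 6.2558) (37.2629, 0) (54, 0) (54, 16.5892)]
7. shoelace: 192.8083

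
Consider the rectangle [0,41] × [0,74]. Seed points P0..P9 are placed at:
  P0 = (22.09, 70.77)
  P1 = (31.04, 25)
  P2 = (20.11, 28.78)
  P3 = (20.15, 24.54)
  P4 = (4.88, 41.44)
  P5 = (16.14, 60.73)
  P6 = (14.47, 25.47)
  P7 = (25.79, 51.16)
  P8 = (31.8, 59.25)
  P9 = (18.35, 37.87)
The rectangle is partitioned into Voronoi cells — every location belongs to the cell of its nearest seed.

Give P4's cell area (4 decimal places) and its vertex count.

1. box [0,41]×[0,74]: [(0, 0) (41, 0) (41, 74) (0, 74)]
2. ⊥bis P4·P0 via (13.485,56.105): [(0, 64.0176) (0, 0) (41, 0) (41, 39.96)]  |A|=2131.5408
3. ⊥bis P4·P1 via (17.96,33.22): [(27.2617, 48.0212) (0, 64.0176) (0, 4.6413)]  |A|=809.3492
4. ⊥bis P4·P2 via (12.495,35.11): [(24.5501, 49.6123) (0, 64.0176) (0, 20.0785)]  |A|=539.355
5. ⊥bis P4·P3 via (12.515,32.99): [(5.355, 26.5206) (24.5501, 49.6123) (0, 64.0176) (0, 21.6821)]  |A|=535.0614
6. ⊥bis P4·P5 via (10.51,51.085): [(5.355, 26.5206) (20.7874, 45.0858) (0, 57.2199) (0, 21.6821)]  |A|=381.7441
7. ⊥bis P4·P6 via (9.675,33.455): [(12.5588, 35.1867) (20.7874, 45.0858) (0, 57.2199) (0, 27.6452)]  |A|=338.5238
8. ⊥bis P4·P7 via (15.335,46.3): [(12.5588, 35.1867) (17.6525, 41.3145) (14.0792, 49.0016) (0, 57.2199) (0, 27.6452)]  |A|=319.7363
9. ⊥bis P4·P8 via (18.34,50.345): [(12.5588, 35.1867) (17.6525, 41.3145) (14.0792, 49.0016) (0, 57.2199) (0, 27.6452)]  |A|=319.7363
10. ⊥bis P4·P9 via (11.615,39.655): [(10.028, 33.667) (14.0874, 48.9838) (14.0792, 49.0016) (0, 57.2199) (0, 27.6452)]  |A|=272.9834
11. canonical 5-gon: [(10.028, 33.667) (14.0874, 48.9838) (14.0792, 49.0016) (0, 57.2199) (0, 27.6452)]
12. shoelace: 272.9834

Area of P4's cell: 272.9834 (5 vertices)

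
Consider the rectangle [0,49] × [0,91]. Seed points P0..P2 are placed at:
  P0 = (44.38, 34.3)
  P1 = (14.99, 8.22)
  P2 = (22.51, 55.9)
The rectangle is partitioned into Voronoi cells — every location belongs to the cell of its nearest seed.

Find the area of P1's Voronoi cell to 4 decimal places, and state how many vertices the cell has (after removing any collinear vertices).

Area of P1's cell: 1128.0474 (4 vertices)

1. box [0,49]×[0,91]: [(0, 0) (49, 0) (49, 91) (0, 91)]
2. ⊥bis P1·P0 via (29.685,21.26): [(0, 54.7125) (0, 0) (48.5506, 0)]  |A|=1328.164
3. ⊥bis P1·P2 via (18.75,32.06): [(20.3212, 31.8122) (0, 35.0172) (0, 0) (48.5506, 0)]  |A|=1128.0474
4. canonical 4-gon: [(20.3212, 31.8122) (0, 35.0172) (0, 0) (48.5506, 0)]
5. shoelace: 1128.0474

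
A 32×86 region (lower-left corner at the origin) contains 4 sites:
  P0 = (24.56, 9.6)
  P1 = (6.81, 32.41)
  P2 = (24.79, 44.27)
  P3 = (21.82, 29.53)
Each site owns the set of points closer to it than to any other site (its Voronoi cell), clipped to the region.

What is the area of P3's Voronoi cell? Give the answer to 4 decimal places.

Area of P3's cell: 317.3447

1. box [0,32]×[0,86]: [(0, 0) (32, 0) (32, 86) (0, 86)]
2. ⊥bis P3·P0 via (23.19,19.565): [(0, 16.3768) (32, 20.7762) (32, 86) (0, 86)]  |A|=2157.5517
3. ⊥bis P3·P1 via (14.315,30.97): [(11.827, 18.0028) (32, 20.7762) (32, 86) (24.8737, 86)]  |A|=900.1648
4. ⊥bis P3·P2 via (23.305,36.9): [(15.7451, 38.4233) (11.827, 18.0028) (32, 20.7762) (32, 35.148)]  |A|=317.3447
5. canonical 4-gon: [(15.7451, 38.4233) (11.827, 18.0028) (32, 20.7762) (32, 35.148)]
6. shoelace: 317.3447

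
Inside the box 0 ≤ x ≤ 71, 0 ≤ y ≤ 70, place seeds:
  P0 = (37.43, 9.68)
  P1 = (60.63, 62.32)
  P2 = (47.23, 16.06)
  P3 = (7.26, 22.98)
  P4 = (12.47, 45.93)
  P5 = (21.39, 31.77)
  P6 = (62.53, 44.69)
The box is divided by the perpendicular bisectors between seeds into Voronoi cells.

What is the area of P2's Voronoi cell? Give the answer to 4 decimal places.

1. box [0,71]×[0,70]: [(0, 0) (71, 0) (71, 70) (0, 70)]
2. ⊥bis P2·P0 via (42.33,12.87): [(50.7086, 0) (71, 0) (71, 70) (5.1372, 70)]  |A|=3015.3957
3. ⊥bis P2·P1 via (53.93,39.19): [(18.517, 49.448) (50.7086, 0) (71, 0) (71, 34.2454)]  |A|=1400.3341
4. ⊥bis P2·P3 via (27.245,19.52): [(31.7622, 45.6113) (29.5045, 32.5707) (50.7086, 0) (71, 0) (71, 34.2454)]  |A|=1309.6402
5. ⊥bis P2·P4 via (29.85,30.995): [(40.2879, 43.1417) (30.237, 31.4454) (50.7086, 0) (71, 0) (71, 34.2454)]  |A|=1241.3229
6. ⊥bis P2·P5 via (34.31,23.915): [(45.1441, 41.735) (34.7106, 24.5738) (50.7086, 0) (71, 0) (71, 34.2454)]  |A|=1131.6217
7. ⊥bis P2·P6 via (54.88,30.375): [(42.3187, 37.0878) (34.7106, 24.5738) (50.7086, 0) (71, 0) (71, 21.7604)]  |A|=881.9198
8. canonical 5-gon: [(42.3187, 37.0878) (34.7106, 24.5738) (50.7086, 0) (71, 0) (71, 21.7604)]
9. shoelace: 881.9198

Area of P2's cell: 881.9198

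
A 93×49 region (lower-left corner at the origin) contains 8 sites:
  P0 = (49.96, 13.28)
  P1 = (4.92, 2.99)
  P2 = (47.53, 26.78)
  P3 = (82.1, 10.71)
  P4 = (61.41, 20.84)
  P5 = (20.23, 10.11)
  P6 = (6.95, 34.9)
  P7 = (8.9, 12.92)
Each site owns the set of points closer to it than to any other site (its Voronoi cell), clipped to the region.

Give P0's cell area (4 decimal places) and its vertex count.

Area of P0's cell: 482.9460 (5 vertices)

1. box [0,93]×[0,49]: [(0, 0) (93, 0) (93, 49) (0, 49)]
2. ⊥bis P0·P1 via (27.44,8.135): [(29.2986, 0) (93, 0) (93, 49) (18.1038, 49)]  |A|=3395.6415
3. ⊥bis P0·P2 via (48.745,20.03): [(25.6713, 15.8767) (29.2986, 0) (93, 0) (93, 27.9959)]  |A|=1448.1493
4. ⊥bis P0·P3 via (66.03,11.995): [(66.9343, 23.3041) (25.6713, 15.8767) (29.2986, 0) (65.0708, 0)]  |A|=757.8515
5. ⊥bis P0·P4 via (55.685,17.06): [(65.2737, 2.5374) (53.1951, 20.831) (25.6713, 15.8767) (29.2986, 0) (65.0708, 0)]  |A|=617.2461
6. ⊥bis P0·P5 via (35.095,11.695): [(65.2737, 2.5374) (53.1951, 20.831) (34.4801, 17.4623) (36.342, 0) (65.0708, 0)]  |A|=482.946
7. ⊥bis P0·P6 via (28.455,24.09): [(65.2737, 2.5374) (53.1951, 20.831) (34.4801, 17.4623) (36.342, 0) (65.0708, 0)]  |A|=482.946
8. ⊥bis P0·P7 via (29.43,13.1): [(65.2737, 2.5374) (53.1951, 20.831) (34.4801, 17.4623) (36.342, 0) (65.0708, 0)]  |A|=482.946
9. canonical 5-gon: [(65.2737, 2.5374) (53.1951, 20.831) (34.4801, 17.4623) (36.342, 0) (65.0708, 0)]
10. shoelace: 482.946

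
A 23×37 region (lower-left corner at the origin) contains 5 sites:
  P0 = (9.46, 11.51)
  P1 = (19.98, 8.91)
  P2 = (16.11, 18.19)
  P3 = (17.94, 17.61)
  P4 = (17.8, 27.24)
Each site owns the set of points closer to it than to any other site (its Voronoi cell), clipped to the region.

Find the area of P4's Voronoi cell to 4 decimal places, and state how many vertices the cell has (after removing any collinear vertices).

Area of P4's cell: 302.2975 (6 vertices)

1. box [0,23]×[0,37]: [(0, 0) (23, 0) (23, 37) (0, 37)]
2. ⊥bis P4·P0 via (13.63,19.375): [(0, 26.6016) (23, 14.4071) (23, 37) (0, 37)]  |A|=379.4006
3. ⊥bis P4·P1 via (18.89,18.075): [(0, 26.6016) (16.5964, 17.8022) (23, 18.5638) (23, 37) (0, 37)]  |A|=366.0916
4. ⊥bis P4·P2 via (16.955,22.715): [(0, 26.6016) (2.0975, 25.4895) (23, 21.5862) (23, 37) (0, 37)]  |A|=304.3701
5. ⊥bis P4·P3 via (17.87,22.425): [(0, 26.6016) (2.0975, 25.4895) (18.4619, 22.4336) (23, 22.4996) (23, 37) (0, 37)]  |A|=302.2975
6. canonical 6-gon: [(0, 26.6016) (2.0975, 25.4895) (18.4619, 22.4336) (23, 22.4996) (23, 37) (0, 37)]
7. shoelace: 302.2975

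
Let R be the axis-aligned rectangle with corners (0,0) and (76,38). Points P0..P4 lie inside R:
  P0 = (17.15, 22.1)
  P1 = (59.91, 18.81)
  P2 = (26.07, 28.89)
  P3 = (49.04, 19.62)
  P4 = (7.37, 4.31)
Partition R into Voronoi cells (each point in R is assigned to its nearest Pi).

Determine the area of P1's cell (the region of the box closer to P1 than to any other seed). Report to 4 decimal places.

1. box [0,76]×[0,38]: [(0, 0) (76, 0) (76, 38) (0, 38)]
2. ⊥bis P1·P0 via (38.53,20.455): [(36.9562, 0) (76, 0) (76, 38) (39.8799, 38)]  |A|=1428.1141
3. ⊥bis P1·P2 via (42.99,23.85): [(37.329, 4.8451) (36.9562, 0) (76, 0) (76, 38) (47.2049, 38)]  |A|=1306.6847
4. ⊥bis P1·P3 via (54.475,19.215): [(53.0432, 0) (76, 0) (76, 38) (55.8748, 38)]  |A|=818.5588
5. ⊥bis P1·P4 via (33.64,11.56): [(53.0432, 0) (76, 0) (76, 38) (55.8748, 38)]  |A|=818.5588
6. canonical 4-gon: [(53.0432, 0) (76, 0) (76, 38) (55.8748, 38)]
7. shoelace: 818.5588

Area of P1's cell: 818.5588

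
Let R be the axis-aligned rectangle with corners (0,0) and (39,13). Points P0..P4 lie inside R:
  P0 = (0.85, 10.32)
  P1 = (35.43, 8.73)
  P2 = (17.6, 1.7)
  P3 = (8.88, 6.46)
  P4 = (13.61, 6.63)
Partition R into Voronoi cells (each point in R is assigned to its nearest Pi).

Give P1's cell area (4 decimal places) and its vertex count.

Area of P1's cell: 168.3607 (5 vertices)

1. box [0,39]×[0,13]: [(0, 0) (39, 0) (39, 13) (0, 13)]
2. ⊥bis P1·P0 via (18.14,9.525): [(17.702, 0) (39, 0) (39, 13) (18.2998, 13)]  |A|=272.9882
3. ⊥bis P1·P2 via (26.515,5.215): [(28.5712, 0) (39, 0) (39, 13) (23.4455, 13)]  |A|=168.8914
4. ⊥bis P1·P3 via (22.155,7.595): [(28.5712, 0) (39, 0) (39, 13) (23.4455, 13)]  |A|=168.8914
5. ⊥bis P1·P4 via (24.52,7.68): [(24.1896, 11.1128) (28.5712, 0) (39, 0) (39, 13) (24.008, 13)]  |A|=168.3607
6. canonical 5-gon: [(24.1896, 11.1128) (28.5712, 0) (39, 0) (39, 13) (24.008, 13)]
7. shoelace: 168.3607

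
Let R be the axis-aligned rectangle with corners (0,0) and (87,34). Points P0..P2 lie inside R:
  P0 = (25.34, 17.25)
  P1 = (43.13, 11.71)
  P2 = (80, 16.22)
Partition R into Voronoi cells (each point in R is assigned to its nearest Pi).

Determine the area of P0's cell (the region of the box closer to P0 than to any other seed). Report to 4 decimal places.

Area of P0's cell: 1190.6717

1. box [0,87]×[0,34]: [(0, 0) (87, 0) (87, 34) (0, 34)]
2. ⊥bis P0·P1 via (34.235,14.48): [(0, 0) (29.7258, 0) (40.3137, 34) (0, 34)]  |A|=1190.6717
3. ⊥bis P0·P2 via (52.67,16.735): [(0, 0) (29.7258, 0) (40.3137, 34) (0, 34)]  |A|=1190.6717
4. canonical 4-gon: [(0, 0) (29.7258, 0) (40.3137, 34) (0, 34)]
5. shoelace: 1190.6717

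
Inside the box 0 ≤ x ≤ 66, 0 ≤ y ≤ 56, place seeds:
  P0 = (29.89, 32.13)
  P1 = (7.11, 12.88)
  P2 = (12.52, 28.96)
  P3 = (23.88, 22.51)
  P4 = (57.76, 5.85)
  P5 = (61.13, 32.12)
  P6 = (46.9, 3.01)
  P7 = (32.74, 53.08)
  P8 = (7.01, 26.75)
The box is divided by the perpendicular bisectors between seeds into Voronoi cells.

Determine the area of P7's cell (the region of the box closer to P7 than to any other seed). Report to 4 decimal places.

Area of P7's cell: 530.1985

1. box [0,66]×[0,56]: [(0, 0) (66, 0) (66, 56) (0, 56)]
2. ⊥bis P7·P0 via (31.315,42.605): [(0, 46.865) (66, 37.8865) (66, 56) (0, 56)]  |A|=899.1988
3. ⊥bis P7·P1 via (19.925,32.98): [(0, 46.865) (66, 37.8865) (66, 56) (0, 56)]  |A|=899.1988
4. ⊥bis P7·P2 via (22.63,41.02): [(18.6906, 44.3224) (66, 37.8865) (66, 56) (4.7607, 56)]  |A|=786.0329
5. ⊥bis P7·P3 via (28.31,37.795): [(18.6906, 44.3224) (66, 37.8865) (66, 56) (4.7607, 56)]  |A|=786.0329
6. ⊥bis P7·P4 via (45.25,29.465): [(18.6906, 44.3224) (62.1388, 38.4118) (66, 40.4573) (66, 56) (4.7607, 56)]  |A|=781.0698
7. ⊥bis P7·P5 via (46.935,42.6): [(18.6906, 44.3224) (45.5127, 40.6736) (56.8281, 56) (4.7607, 56)]  |A|=530.1985
8. ⊥bis P7·P6 via (39.82,28.045): [(18.6906, 44.3224) (45.5127, 40.6736) (56.8281, 56) (4.7607, 56)]  |A|=530.1985
9. ⊥bis P7·P8 via (19.875,39.915): [(18.6906, 44.3224) (45.5127, 40.6736) (56.8281, 56) (4.7607, 56)]  |A|=530.1985
10. canonical 4-gon: [(18.6906, 44.3224) (45.5127, 40.6736) (56.8281, 56) (4.7607, 56)]
11. shoelace: 530.1985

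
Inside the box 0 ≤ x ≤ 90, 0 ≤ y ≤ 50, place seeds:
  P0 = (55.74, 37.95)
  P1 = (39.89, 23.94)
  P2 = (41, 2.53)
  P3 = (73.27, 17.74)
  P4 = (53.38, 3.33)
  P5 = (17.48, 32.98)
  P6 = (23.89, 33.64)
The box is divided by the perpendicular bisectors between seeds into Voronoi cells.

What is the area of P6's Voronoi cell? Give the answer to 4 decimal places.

Area of P6's cell: 436.9358

1. box [0,90]×[0,50]: [(0, 0) (90, 0) (90, 50) (0, 50)]
2. ⊥bis P6·P0 via (39.815,35.795): [(0, 0) (44.6588, 0) (37.8928, 50) (0, 50)]  |A|=2063.79
3. ⊥bis P6·P1 via (31.89,28.79): [(0, 0) (14.4361, 0) (39.1438, 40.755) (37.8928, 50) (0, 50)]  |A|=1447.9248
4. ⊥bis P6·P2 via (32.445,18.085): [(0, 0.2408) (21.8761, 12.2723) (39.1438, 40.755) (37.8928, 50) (0, 50)]  |A|=1356.7093
5. ⊥bis P6·P3 via (48.58,25.69): [(0, 0.2408) (21.8761, 12.2723) (39.1438, 40.755) (37.8928, 50) (0, 50)]  |A|=1356.7093
6. ⊥bis P6·P4 via (38.635,18.485): [(0, 0.2408) (21.8761, 12.2723) (39.1438, 40.755) (37.8928, 50) (0, 50)]  |A|=1356.7093
7. ⊥bis P6·P5 via (20.685,33.31): [(22.7096, 13.647) (39.1438, 40.755) (37.8928, 50) (18.9665, 50)]  |A|=436.9358
8. canonical 4-gon: [(22.7096, 13.647) (39.1438, 40.755) (37.8928, 50) (18.9665, 50)]
9. shoelace: 436.9358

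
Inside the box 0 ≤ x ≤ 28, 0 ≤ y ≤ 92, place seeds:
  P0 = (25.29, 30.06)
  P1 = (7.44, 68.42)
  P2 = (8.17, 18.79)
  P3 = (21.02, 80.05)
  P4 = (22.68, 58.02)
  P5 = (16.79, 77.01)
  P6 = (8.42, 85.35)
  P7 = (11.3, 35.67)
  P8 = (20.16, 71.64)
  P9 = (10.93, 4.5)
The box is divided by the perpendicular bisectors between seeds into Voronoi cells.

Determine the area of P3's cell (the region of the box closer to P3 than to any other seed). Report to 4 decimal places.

1. box [0,28]×[0,92]: [(0, 0) (28, 0) (28, 92) (0, 92)]
2. ⊥bis P3·P0 via (23.155,55.055): [(0, 53.0772) (28, 55.4688) (28, 92) (0, 92)]  |A|=1056.3558
3. ⊥bis P3·P1 via (14.23,74.235): [(0, 90.8509) (28, 58.1562) (28, 92) (0, 92)]  |A|=489.9002
4. ⊥bis P3·P2 via (14.595,49.42): [(0, 90.8509) (28, 58.1562) (28, 92) (0, 92)]  |A|=489.9002
5. ⊥bis P3·P4 via (21.85,69.035): [(0, 90.8509) (18.8753, 68.8108) (28, 69.4984) (28, 92) (0, 92)]  |A|=438.1529
6. ⊥bis P3·P5 via (18.905,78.53): [(25.5296, 69.3123) (28, 69.4984) (28, 92) (9.2244, 92)]  |A|=240.7819
7. ⊥bis P3·P6 via (14.72,82.7): [(15.1587, 83.7428) (25.5296, 69.3123) (28, 69.4984) (28, 92) (18.6319, 92)]  |A|=201.9424
8. ⊥bis P3·P7 via (16.16,57.86): [(15.1587, 83.7428) (25.5296, 69.3123) (28, 69.4984) (28, 92) (18.6319, 92)]  |A|=201.9424
9. ⊥bis P3·P8 via (20.59,75.845): [(15.1587, 83.7428) (20.8541, 75.818) (28, 75.0873) (28, 92) (18.6319, 92)]  |A|=173.5024
10. ⊥bis P3·P9 via (15.975,42.275): [(15.1587, 83.7428) (20.8541, 75.818) (28, 75.0873) (28, 92) (18.6319, 92)]  |A|=173.5024
11. canonical 5-gon: [(15.1587, 83.7428) (20.8541, 75.818) (28, 75.0873) (28, 92) (18.6319, 92)]
12. shoelace: 173.5024

Area of P3's cell: 173.5024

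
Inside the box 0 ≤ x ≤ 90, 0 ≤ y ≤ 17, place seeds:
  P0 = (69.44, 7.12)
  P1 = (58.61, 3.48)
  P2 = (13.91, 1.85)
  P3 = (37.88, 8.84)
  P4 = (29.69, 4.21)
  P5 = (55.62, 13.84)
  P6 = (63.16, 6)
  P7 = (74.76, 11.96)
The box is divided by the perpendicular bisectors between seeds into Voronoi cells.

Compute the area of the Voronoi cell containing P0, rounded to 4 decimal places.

Area of P0's cell: 119.4216

1. box [0,90]×[0,17]: [(0, 0) (90, 0) (90, 17) (0, 17)]
2. ⊥bis P0·P1 via (64.025,5.3): [(65.8063, 0) (90, 0) (90, 17) (60.0926, 17)]  |A|=459.859
3. ⊥bis P0·P2 via (41.675,4.485): [(65.8063, 0) (90, 0) (90, 17) (60.0926, 17)]  |A|=459.859
4. ⊥bis P0·P3 via (53.66,7.98): [(65.8063, 0) (90, 0) (90, 17) (60.0926, 17)]  |A|=459.859
5. ⊥bis P0·P4 via (49.565,5.665): [(65.8063, 0) (90, 0) (90, 17) (60.0926, 17)]  |A|=459.859
6. ⊥bis P0·P5 via (62.53,10.48): [(62.3845, 10.1808) (65.8063, 0) (90, 0) (90, 17) (65.7004, 17)]  |A|=440.7389
7. ⊥bis P0·P6 via (66.3,6.56): [(64.7768, 15.1007) (67.4699, 0) (90, 0) (90, 17) (65.7004, 17)]  |A|=407.5831
8. ⊥bis P0·P7 via (72.1,9.54): [(65.5655, 16.7226) (64.7768, 15.1007) (67.4699, 0) (80.7792, 0)]  |A|=119.4216
9. canonical 4-gon: [(65.5655, 16.7226) (64.7768, 15.1007) (67.4699, 0) (80.7792, 0)]
10. shoelace: 119.4216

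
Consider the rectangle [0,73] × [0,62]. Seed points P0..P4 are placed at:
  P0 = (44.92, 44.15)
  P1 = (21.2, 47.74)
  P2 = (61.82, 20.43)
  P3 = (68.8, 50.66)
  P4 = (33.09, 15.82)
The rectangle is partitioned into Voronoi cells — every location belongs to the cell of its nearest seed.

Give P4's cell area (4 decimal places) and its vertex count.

1. box [0,73]×[0,62]: [(0, 0) (73, 0) (73, 62) (0, 62)]
2. ⊥bis P4·P0 via (39.005,29.985): [(0, 46.2727) (0, 0) (73, 0) (73, 15.7894)]  |A|=2265.2655
3. ⊥bis P4·P1 via (27.145,31.78): [(31.1414, 33.2687) (0, 21.6687) (0, 0) (73, 0) (73, 15.7894)]  |A|=1882.1635
4. ⊥bis P4·P2 via (47.455,18.125): [(46.0221, 27.0548) (31.1414, 33.2687) (0, 21.6687) (0, 0) (50.3633, 0)]  |A|=1362.9658
5. ⊥bis P4·P3 via (50.945,33.24): [(46.0221, 27.0548) (31.1414, 33.2687) (0, 21.6687) (0, 0) (50.3633, 0)]  |A|=1362.9658
6. canonical 5-gon: [(46.0221, 27.0548) (31.1414, 33.2687) (0, 21.6687) (0, 0) (50.3633, 0)]
7. shoelace: 1362.9658

Area of P4's cell: 1362.9658 (5 vertices)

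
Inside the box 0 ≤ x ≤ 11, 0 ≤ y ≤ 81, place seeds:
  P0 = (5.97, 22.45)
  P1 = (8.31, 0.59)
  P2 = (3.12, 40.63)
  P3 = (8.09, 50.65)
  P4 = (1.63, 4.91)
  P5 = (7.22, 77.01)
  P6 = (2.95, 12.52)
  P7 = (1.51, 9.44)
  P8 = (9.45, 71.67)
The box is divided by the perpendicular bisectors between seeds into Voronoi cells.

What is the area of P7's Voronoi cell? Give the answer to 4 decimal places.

1. box [0,11]×[0,81]: [(0, 0) (11, 0) (11, 81) (0, 81)]
2. ⊥bis P7·P0 via (3.74,15.945): [(0, 17.2271) (0, 0) (11, 0) (11, 13.4562)]  |A|=168.7581
3. ⊥bis P7·P1 via (4.91,5.015): [(0, 17.2271) (0, 1.2423) (11, 9.6943) (11, 13.4562)]  |A|=108.6065
4. ⊥bis P7·P2 via (2.315,25.035): [(0, 17.2271) (0, 1.2423) (11, 9.6943) (11, 13.4562)]  |A|=108.6065
5. ⊥bis P7·P3 via (4.8,30.045): [(0, 17.2271) (0, 1.2423) (11, 9.6943) (11, 13.4562)]  |A|=108.6065
6. ⊥bis P7·P4 via (1.57,7.175): [(0, 17.2271) (0, 7.1334) (7.9408, 7.3438) (11, 9.6943) (11, 13.4562)]  |A|=85.2165
7. ⊥bis P7·P5 via (4.365,43.225): [(0, 17.2271) (0, 7.1334) (7.9408, 7.3438) (11, 9.6943) (11, 13.4562)]  |A|=85.2165
8. ⊥bis P7·P6 via (2.23,10.98): [(0, 12.0226) (0, 7.1334) (7.9408, 7.3438) (8.7226, 7.9445)]  |A|=23.6262
9. ⊥bis P7·P8 via (5.48,40.555): [(0, 12.0226) (0, 7.1334) (7.9408, 7.3438) (8.7226, 7.9445)]  |A|=23.6262
10. canonical 4-gon: [(0, 12.0226) (0, 7.1334) (7.9408, 7.3438) (8.7226, 7.9445)]
11. shoelace: 23.6262

Area of P7's cell: 23.6262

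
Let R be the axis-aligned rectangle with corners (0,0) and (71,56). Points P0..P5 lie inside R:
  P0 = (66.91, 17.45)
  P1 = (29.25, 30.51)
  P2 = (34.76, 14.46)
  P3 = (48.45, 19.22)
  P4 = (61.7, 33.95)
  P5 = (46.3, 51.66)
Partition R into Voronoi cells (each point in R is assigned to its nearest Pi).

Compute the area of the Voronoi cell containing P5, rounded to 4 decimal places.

1. box [0,71]×[0,56]: [(0, 0) (71, 0) (71, 56) (0, 56)]
2. ⊥bis P5·P0 via (56.605,34.555): [(0, 0.453) (71, 43.2273) (71, 56) (0, 56)]  |A|=2425.3473
3. ⊥bis P5·P1 via (37.775,41.085): [(50.4643, 30.8555) (71, 43.2273) (71, 56) (19.2734, 56)]  |A|=781.4664
4. ⊥bis P5·P2 via (40.53,33.06): [(50.4643, 30.8555) (71, 43.2273) (71, 56) (19.2734, 56)]  |A|=781.4664
5. ⊥bis P5·P3 via (47.375,35.44): [(44.9748, 35.2809) (59.3965, 36.2367) (71, 43.2273) (71, 56) (19.2734, 56)]  |A|=746.9321
6. ⊥bis P5·P4 via (54,42.805): [(44.9748, 35.2809) (45.378, 35.3076) (69.1743, 56) (19.2734, 56)]  |A|=520.804
7. canonical 4-gon: [(44.9748, 35.2809) (45.378, 35.3076) (69.1743, 56) (19.2734, 56)]
8. shoelace: 520.804

Area of P5's cell: 520.8040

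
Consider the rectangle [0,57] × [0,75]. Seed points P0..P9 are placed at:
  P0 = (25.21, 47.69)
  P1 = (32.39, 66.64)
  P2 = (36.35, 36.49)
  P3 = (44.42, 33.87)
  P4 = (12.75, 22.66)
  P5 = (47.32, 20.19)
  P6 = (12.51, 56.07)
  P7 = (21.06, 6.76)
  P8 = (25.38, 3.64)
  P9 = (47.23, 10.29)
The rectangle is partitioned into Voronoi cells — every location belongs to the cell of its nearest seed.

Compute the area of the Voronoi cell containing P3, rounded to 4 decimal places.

Area of P3's cell: 407.7908

1. box [0,57]×[0,75]: [(0, 0) (57, 0) (57, 75) (0, 75)]
2. ⊥bis P3·P0 via (34.815,40.78): [(5.4772, 0) (57, 0) (57, 71.6175)]  |A|=1844.9672
3. ⊥bis P3·P1 via (38.405,50.255): [(42.7894, 51.8645) (5.4772, 0) (57, 0) (57, 57.0813)]  |A|=1741.6833
4. ⊥bis P3·P2 via (40.385,35.18): [(46.2094, 53.12) (28.9635, 0) (57, 0) (57, 57.0813)]  |A|=1052.621
5. ⊥bis P3·P4 via (28.585,28.265): [(46.2094, 53.12) (33.5688, 14.185) (38.5898, 0) (57, 0) (57, 57.0813)]  |A|=984.3466
6. ⊥bis P3·P5 via (45.87,27.03): [(46.2094, 53.12) (37.1381, 25.1789) (57, 29.3894) (57, 57.0813)]  |A|=407.7908
7. ⊥bis P3·P6 via (28.465,44.97): [(46.2094, 53.12) (37.1381, 25.1789) (57, 29.3894) (57, 57.0813)]  |A|=407.7908
8. ⊥bis P3·P7 via (32.74,20.315): [(46.2094, 53.12) (37.1381, 25.1789) (57, 29.3894) (57, 57.0813)]  |A|=407.7908
9. ⊥bis P3·P8 via (34.9,18.755): [(46.2094, 53.12) (37.1381, 25.1789) (57, 29.3894) (57, 57.0813)]  |A|=407.7908
10. ⊥bis P3·P9 via (45.825,22.08): [(46.2094, 53.12) (37.1381, 25.1789) (57, 29.3894) (57, 57.0813)]  |A|=407.7908
11. canonical 4-gon: [(46.2094, 53.12) (37.1381, 25.1789) (57, 29.3894) (57, 57.0813)]
12. shoelace: 407.7908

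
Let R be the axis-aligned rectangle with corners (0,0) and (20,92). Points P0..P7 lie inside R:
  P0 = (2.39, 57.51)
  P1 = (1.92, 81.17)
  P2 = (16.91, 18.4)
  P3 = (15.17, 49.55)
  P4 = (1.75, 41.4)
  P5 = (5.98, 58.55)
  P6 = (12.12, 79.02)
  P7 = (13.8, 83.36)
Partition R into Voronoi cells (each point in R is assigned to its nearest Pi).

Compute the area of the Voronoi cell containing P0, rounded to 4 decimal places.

1. box [0,20]×[0,92]: [(0, 0) (20, 0) (20, 92) (0, 92)]
2. ⊥bis P0·P1 via (2.155,69.34): [(0, 69.2972) (0, 0) (20, 0) (20, 69.6945)]  |A|=1389.9168
3. ⊥bis P0·P2 via (9.65,37.955): [(0, 69.2972) (0, 34.3723) (20, 41.7975) (20, 69.6945)]  |A|=628.218
4. ⊥bis P0·P3 via (8.78,53.53): [(18.8336, 69.6713) (0, 69.2972) (0, 39.4335)]  |A|=281.2206
5. ⊥bis P0·P4 via (2.07,49.455): [(6.1412, 49.2933) (18.8336, 69.6713) (0, 69.2972) (0, 49.5372)]  |A|=250.1961
6. ⊥bis P0·P5 via (4.185,58.03): [(6.1412, 49.2933) (6.5335, 49.9232) (0.9157, 69.3154) (0, 69.2972) (0, 49.5372)]  |A|=75.4626
7. ⊥bis P0·P6 via (7.255,68.265): [(6.1412, 49.2933) (6.5335, 49.9232) (0.9157, 69.3154) (0, 69.2972) (0, 49.5372)]  |A|=75.4626
8. ⊥bis P0·P7 via (8.095,70.435): [(6.1412, 49.2933) (6.5335, 49.9232) (0.9157, 69.3154) (0, 69.2972) (0, 49.5372)]  |A|=75.4626
9. canonical 5-gon: [(6.1412, 49.2933) (6.5335, 49.9232) (0.9157, 69.3154) (0, 69.2972) (0, 49.5372)]
10. shoelace: 75.4626

Area of P0's cell: 75.4626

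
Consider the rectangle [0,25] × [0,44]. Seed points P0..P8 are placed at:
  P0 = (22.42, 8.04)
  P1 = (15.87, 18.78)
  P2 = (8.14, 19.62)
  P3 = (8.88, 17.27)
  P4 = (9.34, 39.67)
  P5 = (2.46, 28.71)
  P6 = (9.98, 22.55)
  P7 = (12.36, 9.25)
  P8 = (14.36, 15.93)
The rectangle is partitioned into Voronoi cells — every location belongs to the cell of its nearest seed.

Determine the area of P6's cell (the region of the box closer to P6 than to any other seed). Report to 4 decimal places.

Area of P6's cell: 94.9799

1. box [0,25]×[0,44]: [(0, 0) (25, 0) (25, 44) (0, 44)]
2. ⊥bis P6·P0 via (16.2,15.295): [(0, 1.4061) (25, 22.8396) (25, 44) (0, 44)]  |A|=796.9289
3. ⊥bis P6·P1 via (12.925,20.665): [(0, 1.4061) (1.3252, 2.5423) (25, 39.5302) (25, 44) (0, 44)]  |A|=599.3558
4. ⊥bis P6·P2 via (9.06,21.085): [(0, 26.7746) (12.0086, 19.2333) (25, 39.5302) (25, 44) (0, 44)]  |A|=442.0451
5. ⊥bis P6·P3 via (9.43,19.91): [(0, 26.7746) (11.6762, 19.442) (12.0874, 19.3564) (25, 39.5302) (25, 44) (0, 44)]  |A|=442.0164
6. ⊥bis P6·P4 via (9.66,31.11): [(0, 30.7489) (0, 26.7746) (11.6762, 19.442) (12.0874, 19.3564) (19.8544, 31.4911)]  |A|=142.6085
7. ⊥bis P6·P5 via (6.22,25.63): [(10.7421, 31.1505) (4.7263, 23.8065) (11.6762, 19.442) (12.0874, 19.3564) (19.8544, 31.4911)]  |A|=94.9799
8. ⊥bis P6·P7 via (11.17,15.9): [(10.7421, 31.1505) (4.7263, 23.8065) (11.6762, 19.442) (12.0874, 19.3564) (19.8544, 31.4911)]  |A|=94.9799
9. ⊥bis P6·P8 via (12.17,19.24): [(10.7421, 31.1505) (4.7263, 23.8065) (11.6762, 19.442) (12.0874, 19.3564) (19.8544, 31.4911)]  |A|=94.9799
10. canonical 5-gon: [(10.7421, 31.1505) (4.7263, 23.8065) (11.6762, 19.442) (12.0874, 19.3564) (19.8544, 31.4911)]
11. shoelace: 94.9799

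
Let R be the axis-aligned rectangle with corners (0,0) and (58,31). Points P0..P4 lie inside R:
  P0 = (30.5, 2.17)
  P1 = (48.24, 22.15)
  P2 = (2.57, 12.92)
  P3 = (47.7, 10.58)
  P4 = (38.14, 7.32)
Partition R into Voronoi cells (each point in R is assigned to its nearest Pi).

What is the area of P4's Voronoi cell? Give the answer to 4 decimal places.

Area of P4's cell: 283.3759

1. box [0,58]×[0,31]: [(0, 0) (58, 0) (58, 31) (0, 31)]
2. ⊥bis P4·P0 via (34.32,4.745): [(37.5185, 0) (58, 0) (58, 31) (16.6219, 31)]  |A|=958.8229
3. ⊥bis P4·P1 via (43.19,14.735): [(37.5185, 0) (58, 0) (58, 4.6486) (19.3078, 31) (16.6219, 31)]  |A|=449.0268
4. ⊥bis P4·P2 via (20.355,10.12): [(22.3131, 22.5572) (37.5185, 0) (58, 0) (58, 4.6486) (23.2225, 28.3339)]  |A|=425.1693
5. ⊥bis P4·P3 via (42.92,8.95): [(22.3131, 22.5572) (37.5185, 0) (45.972, 0) (40.2689, 16.7244) (23.2225, 28.3339)]  |A|=283.3759
6. canonical 5-gon: [(22.3131, 22.5572) (37.5185, 0) (45.972, 0) (40.2689, 16.7244) (23.2225, 28.3339)]
7. shoelace: 283.3759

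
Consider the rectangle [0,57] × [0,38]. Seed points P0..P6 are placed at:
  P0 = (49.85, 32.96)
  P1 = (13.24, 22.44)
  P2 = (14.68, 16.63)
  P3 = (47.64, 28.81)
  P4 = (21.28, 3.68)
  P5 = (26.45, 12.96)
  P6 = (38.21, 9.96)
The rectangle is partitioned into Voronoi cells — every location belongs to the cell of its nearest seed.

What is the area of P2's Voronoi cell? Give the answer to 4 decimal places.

Area of P2's cell: 259.6579

1. box [0,57]×[0,38]: [(0, 0) (57, 0) (57, 38) (0, 38)]
2. ⊥bis P2·P0 via (32.265,24.795): [(0, 0) (43.7777, 0) (26.1337, 38) (0, 38)]  |A|=1328.3171
3. ⊥bis P2·P1 via (13.96,19.535): [(0, 16.075) (0, 0) (43.7777, 0) (32.5661, 24.1465)]  |A|=790.29
4. ⊥bis P2·P3 via (31.16,22.72): [(30.7951, 23.7075) (0, 16.075) (0, 0) (39.5559, 0)]  |A|=716.4028
5. ⊥bis P2·P4 via (17.98,10.155): [(32.9785, 17.799) (30.7951, 23.7075) (0, 16.075) (0, 0.9914)]  |A|=348.0262
6. ⊥bis P2·P5 via (20.565,14.795): [(19.3333, 10.8447) (22.72, 21.7061) (0, 16.075) (0, 0.9914)]  |A|=259.6579
7. ⊥bis P2·P6 via (26.445,13.295): [(19.3333, 10.8447) (22.72, 21.7061) (0, 16.075) (0, 0.9914)]  |A|=259.6579
8. canonical 4-gon: [(19.3333, 10.8447) (22.72, 21.7061) (0, 16.075) (0, 0.9914)]
9. shoelace: 259.6579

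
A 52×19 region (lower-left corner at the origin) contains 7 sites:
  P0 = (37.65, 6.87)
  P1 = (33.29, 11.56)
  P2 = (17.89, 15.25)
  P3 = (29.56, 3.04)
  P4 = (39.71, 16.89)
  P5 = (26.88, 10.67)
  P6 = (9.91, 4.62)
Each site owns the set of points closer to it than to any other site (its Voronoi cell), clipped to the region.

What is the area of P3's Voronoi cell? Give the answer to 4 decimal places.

Area of P3's cell: 89.6990

1. box [0,52]×[0,19]: [(0, 0) (52, 0) (52, 19) (0, 19)]
2. ⊥bis P3·P0 via (33.605,4.955): [(0, 0) (35.9508, 0) (26.9558, 19) (0, 19)]  |A|=597.6125
3. ⊥bis P3·P1 via (31.425,7.3): [(0, 0) (35.9508, 0) (32.7745, 6.7092) (4.7001, 19) (0, 19)]  |A|=460.8422
4. ⊥bis P3·P2 via (23.725,9.145): [(14.1568, 0) (35.9508, 0) (32.7745, 6.7092) (24.82, 10.1916)]  |A|=132.2113
5. ⊥bis P3·P4 via (34.635,9.965): [(14.1568, 0) (35.9508, 0) (32.7745, 6.7092) (24.82, 10.1916)]  |A|=132.2113
6. ⊥bis P3·P5 via (28.22,6.855): [(17.3252, 3.0283) (14.1568, 0) (35.9508, 0) (32.7745, 6.7092) (30.5623, 7.6777)]  |A|=102.224
7. ⊥bis P3·P6 via (19.735,3.83): [(19.7387, 3.876) (19.427, 0) (35.9508, 0) (32.7745, 6.7092) (30.5623, 7.6777)]  |A|=89.699
8. canonical 5-gon: [(19.7387, 3.876) (19.427, 0) (35.9508, 0) (32.7745, 6.7092) (30.5623, 7.6777)]
9. shoelace: 89.699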